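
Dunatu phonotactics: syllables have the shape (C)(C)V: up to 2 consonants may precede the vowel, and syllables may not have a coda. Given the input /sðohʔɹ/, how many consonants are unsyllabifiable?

The consonants /h/, /ʔ/, /ɹ/ cannot be parsed into a legal (C)(C)V syllable (no codas are permitted; onsets may contain at most 2 consonants).

3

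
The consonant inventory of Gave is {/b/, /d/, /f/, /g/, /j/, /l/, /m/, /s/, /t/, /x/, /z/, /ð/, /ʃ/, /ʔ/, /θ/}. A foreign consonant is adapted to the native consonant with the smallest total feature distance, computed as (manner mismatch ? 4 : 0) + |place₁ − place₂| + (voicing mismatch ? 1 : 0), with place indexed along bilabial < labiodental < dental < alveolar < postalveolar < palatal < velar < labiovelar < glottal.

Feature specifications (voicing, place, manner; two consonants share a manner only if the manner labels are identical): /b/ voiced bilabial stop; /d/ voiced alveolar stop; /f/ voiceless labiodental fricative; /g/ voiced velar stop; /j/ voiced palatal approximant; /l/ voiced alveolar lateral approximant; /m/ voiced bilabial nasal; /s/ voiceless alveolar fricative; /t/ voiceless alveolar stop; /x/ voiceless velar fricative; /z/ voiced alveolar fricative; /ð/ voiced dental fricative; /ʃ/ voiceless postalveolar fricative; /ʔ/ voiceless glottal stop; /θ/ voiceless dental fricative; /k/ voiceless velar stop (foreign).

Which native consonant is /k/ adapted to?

/g/ is closest: same manner (stop), place distance 0 (velar→velar), voicing differs (+1); total 1. Next closest is /ʔ/ at distance 2.

g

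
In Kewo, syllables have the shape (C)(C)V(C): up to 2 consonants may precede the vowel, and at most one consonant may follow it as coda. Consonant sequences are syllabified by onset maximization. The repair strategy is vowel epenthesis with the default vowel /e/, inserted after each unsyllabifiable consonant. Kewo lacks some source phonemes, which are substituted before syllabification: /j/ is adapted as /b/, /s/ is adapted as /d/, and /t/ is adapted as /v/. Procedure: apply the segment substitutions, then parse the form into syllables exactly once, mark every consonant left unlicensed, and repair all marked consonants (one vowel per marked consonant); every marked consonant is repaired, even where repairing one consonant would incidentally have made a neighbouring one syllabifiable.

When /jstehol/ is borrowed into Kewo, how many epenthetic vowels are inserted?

After substitution the input is /bdvehol/.
The unsyllabifiable consonants are /b/; each receives one epenthetic vowel.

1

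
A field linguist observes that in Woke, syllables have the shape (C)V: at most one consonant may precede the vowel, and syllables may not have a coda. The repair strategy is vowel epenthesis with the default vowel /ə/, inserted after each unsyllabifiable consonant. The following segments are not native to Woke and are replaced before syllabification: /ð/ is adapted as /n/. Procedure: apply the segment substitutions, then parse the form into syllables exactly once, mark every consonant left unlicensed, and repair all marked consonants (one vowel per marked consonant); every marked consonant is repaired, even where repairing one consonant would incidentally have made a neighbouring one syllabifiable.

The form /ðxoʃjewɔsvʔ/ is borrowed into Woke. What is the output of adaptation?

Substitution: /ð/ → /n/, giving /nxoʃjewɔsvʔ/.
The consonants /n/, /ʃ/, /s/, /v/, /ʔ/ cannot be parsed into a legal (C)V syllable (no codas are permitted; onsets are limited to one consonant).
Inserting the epenthetic vowel yields /n/ → /nə/, /ʃ/ → /ʃə/, /s/ → /sə/, /v/ → /və/, /ʔ/ → /ʔə/.

nəxoʃəjewɔsəvəʔə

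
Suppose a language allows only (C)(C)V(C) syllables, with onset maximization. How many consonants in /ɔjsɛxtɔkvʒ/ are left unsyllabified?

2

The consonants /v/, /ʒ/ cannot be parsed into a legal (C)(C)V(C) syllable (at most one coda consonant is licensed; onsets may contain at most 2 consonants).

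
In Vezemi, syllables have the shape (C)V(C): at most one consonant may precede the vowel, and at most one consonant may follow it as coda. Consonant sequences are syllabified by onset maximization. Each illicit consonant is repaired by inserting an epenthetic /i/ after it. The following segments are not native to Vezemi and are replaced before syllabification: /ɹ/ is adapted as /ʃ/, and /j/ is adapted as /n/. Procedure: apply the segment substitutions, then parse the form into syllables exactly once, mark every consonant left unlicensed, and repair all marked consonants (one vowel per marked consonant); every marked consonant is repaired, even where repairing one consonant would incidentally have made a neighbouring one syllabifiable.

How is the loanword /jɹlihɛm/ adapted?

Substitution: /j/ → /n/, /ɹ/ → /ʃ/, giving /nʃlihɛm/.
Under (C)V(C), the unsyllabifiable consonants are /n/, /ʃ/ (at most one coda consonant is licensed; onsets are limited to one consonant).
Inserting the epenthetic vowel yields /n/ → /ni/, /ʃ/ → /ʃi/.

niʃilihɛm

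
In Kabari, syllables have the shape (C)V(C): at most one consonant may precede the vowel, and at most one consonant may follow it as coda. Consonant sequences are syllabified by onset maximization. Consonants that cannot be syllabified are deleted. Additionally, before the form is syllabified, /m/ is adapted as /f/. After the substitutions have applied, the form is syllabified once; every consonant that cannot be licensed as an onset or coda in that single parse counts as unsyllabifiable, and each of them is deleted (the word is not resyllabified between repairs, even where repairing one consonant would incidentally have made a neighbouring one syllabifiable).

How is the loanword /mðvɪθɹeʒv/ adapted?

vɪθɹeʒ

Substitution: /m/ → /f/, giving /fðvɪθɹeʒv/.
Under (C)V(C), the unsyllabifiable consonants are /f/, /ð/, /v/ (at most one coda consonant is licensed; onsets are limited to one consonant).
Deleting the stranded consonants removes /f/, /ð/, /v/.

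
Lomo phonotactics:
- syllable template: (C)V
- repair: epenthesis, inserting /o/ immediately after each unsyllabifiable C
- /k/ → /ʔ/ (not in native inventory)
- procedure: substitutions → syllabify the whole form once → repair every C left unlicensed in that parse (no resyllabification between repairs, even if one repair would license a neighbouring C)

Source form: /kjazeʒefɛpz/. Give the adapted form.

Substitution: /k/ → /ʔ/, giving /ʔjazeʒefɛpz/.
Syllabifying with onset maximization leaves /ʔ/, /p/, /z/ stranded (no codas are permitted; onsets are limited to one consonant).
Epenthesis after each stranded consonant: /ʔ/ → /ʔo/, /p/ → /po/, /z/ → /zo/.

ʔojazeʒefɛpozo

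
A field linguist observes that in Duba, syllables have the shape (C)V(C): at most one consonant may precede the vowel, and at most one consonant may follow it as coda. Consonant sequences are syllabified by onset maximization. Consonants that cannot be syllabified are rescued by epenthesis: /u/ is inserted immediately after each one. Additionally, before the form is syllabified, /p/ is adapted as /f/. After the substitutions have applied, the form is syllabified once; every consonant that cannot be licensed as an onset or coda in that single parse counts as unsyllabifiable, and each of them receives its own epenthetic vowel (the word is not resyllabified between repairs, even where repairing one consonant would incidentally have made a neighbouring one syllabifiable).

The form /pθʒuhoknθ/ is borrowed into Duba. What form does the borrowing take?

Substitution: /p/ → /f/, giving /fθʒuhoknθ/.
Under (C)V(C), the unsyllabifiable consonants are /f/, /θ/, /n/, /θ/ (at most one coda consonant is licensed; onsets are limited to one consonant).
Inserting the epenthetic vowel yields /f/ → /fu/, /θ/ → /θu/, /n/ → /nu/, /θ/ → /θu/.

fuθuʒuhoknuθu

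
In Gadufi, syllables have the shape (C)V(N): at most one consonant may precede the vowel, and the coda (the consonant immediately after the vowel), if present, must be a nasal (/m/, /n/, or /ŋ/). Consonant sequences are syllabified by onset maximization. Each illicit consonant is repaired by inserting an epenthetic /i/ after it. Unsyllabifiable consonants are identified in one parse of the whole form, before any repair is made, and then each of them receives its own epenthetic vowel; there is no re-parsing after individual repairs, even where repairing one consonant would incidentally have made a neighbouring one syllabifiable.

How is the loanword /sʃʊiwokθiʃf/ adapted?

Under (C)V(N), the unsyllabifiable consonants are /s/, /k/, /ʃ/, /f/ (only a nasal (/m/, /n/, or /ŋ/) is licensed in coda position; onsets are limited to one consonant).
Each unlicensed consonant becomes the onset of a new syllable: /s/ → /si/, /k/ → /ki/, /ʃ/ → /ʃi/, /f/ → /fi/.

siʃʊiwokiθiʃifi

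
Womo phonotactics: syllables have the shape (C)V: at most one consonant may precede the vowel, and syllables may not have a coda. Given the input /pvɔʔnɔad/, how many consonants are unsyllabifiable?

3

Under (C)V, the unsyllabifiable consonants are /p/, /ʔ/, /d/ (no codas are permitted; onsets are limited to one consonant).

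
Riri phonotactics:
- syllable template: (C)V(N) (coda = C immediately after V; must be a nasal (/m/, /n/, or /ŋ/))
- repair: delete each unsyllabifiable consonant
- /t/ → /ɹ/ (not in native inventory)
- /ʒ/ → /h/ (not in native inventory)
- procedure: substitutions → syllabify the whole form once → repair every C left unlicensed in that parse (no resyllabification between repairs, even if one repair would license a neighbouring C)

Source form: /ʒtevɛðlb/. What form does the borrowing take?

ɹevɛ

Substitution: /ʒ/ → /h/, /t/ → /ɹ/, giving /hɹevɛðlb/.
Under (C)V(N), the unsyllabifiable consonants are /h/, /ð/, /l/, /b/ (only a nasal (/m/, /n/, or /ŋ/) is licensed in coda position; onsets are limited to one consonant).
Deletion applies to /h/, /ð/, /l/, /b/.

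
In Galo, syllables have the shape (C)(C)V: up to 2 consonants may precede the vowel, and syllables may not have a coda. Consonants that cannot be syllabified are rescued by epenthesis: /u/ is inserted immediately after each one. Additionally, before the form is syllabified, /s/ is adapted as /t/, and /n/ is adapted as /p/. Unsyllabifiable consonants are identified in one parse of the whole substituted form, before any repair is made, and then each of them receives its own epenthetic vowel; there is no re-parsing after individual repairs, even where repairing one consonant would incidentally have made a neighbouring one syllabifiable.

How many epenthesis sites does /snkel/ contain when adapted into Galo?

After substitution the input is /tpkel/.
The unsyllabifiable consonants are /t/, /l/; each receives one epenthetic vowel.

2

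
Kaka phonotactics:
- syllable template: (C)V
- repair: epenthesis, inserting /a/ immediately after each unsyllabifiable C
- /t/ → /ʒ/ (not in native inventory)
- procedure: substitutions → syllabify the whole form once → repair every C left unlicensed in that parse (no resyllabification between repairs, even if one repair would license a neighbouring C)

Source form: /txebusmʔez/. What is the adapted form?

Substitution: /t/ → /ʒ/, giving /ʒxebusmʔez/.
Syllabifying with onset maximization leaves /ʒ/, /s/, /m/, /z/ stranded (no codas are permitted; onsets are limited to one consonant).
Epenthesis after each stranded consonant: /ʒ/ → /ʒa/, /s/ → /sa/, /m/ → /ma/, /z/ → /za/.

ʒaxebusamaʔeza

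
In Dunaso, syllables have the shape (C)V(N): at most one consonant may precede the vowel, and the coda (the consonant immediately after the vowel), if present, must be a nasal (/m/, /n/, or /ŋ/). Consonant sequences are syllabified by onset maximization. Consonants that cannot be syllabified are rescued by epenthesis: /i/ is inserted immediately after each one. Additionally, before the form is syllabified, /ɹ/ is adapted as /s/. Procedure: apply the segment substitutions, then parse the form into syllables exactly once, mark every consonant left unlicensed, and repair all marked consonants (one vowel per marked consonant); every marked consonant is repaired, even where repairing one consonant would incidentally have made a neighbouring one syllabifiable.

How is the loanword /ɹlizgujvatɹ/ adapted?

silizigujivatisi

Substitution: /ɹ/ → /s/, giving /slizgujvats/.
Under (C)V(N), the unsyllabifiable consonants are /s/, /z/, /j/, /t/, /s/ (only a nasal (/m/, /n/, or /ŋ/) is licensed in coda position; onsets are limited to one consonant).
Epenthesis after each stranded consonant: /s/ → /si/, /z/ → /zi/, /j/ → /ji/, /t/ → /ti/, /s/ → /si/.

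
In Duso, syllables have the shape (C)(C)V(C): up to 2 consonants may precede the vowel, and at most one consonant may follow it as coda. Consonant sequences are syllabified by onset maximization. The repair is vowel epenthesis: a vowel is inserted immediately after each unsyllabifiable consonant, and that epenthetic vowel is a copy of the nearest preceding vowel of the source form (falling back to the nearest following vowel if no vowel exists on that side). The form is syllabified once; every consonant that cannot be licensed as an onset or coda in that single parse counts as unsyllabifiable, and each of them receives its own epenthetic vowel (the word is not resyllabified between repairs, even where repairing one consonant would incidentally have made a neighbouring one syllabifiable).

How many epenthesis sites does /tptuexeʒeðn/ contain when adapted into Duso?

The unsyllabifiable consonants are /t/, /n/; each receives one epenthetic vowel.

2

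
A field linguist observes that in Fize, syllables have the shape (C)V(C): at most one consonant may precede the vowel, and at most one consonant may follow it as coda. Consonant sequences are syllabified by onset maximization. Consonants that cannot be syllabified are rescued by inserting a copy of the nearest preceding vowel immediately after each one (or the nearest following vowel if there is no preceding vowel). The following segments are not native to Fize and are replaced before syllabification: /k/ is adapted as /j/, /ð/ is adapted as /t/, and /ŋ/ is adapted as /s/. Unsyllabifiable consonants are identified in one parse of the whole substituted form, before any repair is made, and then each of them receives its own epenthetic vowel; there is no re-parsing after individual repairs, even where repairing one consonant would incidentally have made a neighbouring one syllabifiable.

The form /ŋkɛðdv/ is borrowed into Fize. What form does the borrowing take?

Substitution: /ŋ/ → /s/, /k/ → /j/, /ð/ → /t/, giving /sjɛtdv/.
The consonants /s/, /d/, /v/ cannot be parsed into a legal (C)V(C) syllable (at most one coda consonant is licensed; onsets are limited to one consonant).
Epenthesis after each stranded consonant: /s/ → /sɛ/, /d/ → /dɛ/, /v/ → /vɛ/.

sɛjɛtdɛvɛ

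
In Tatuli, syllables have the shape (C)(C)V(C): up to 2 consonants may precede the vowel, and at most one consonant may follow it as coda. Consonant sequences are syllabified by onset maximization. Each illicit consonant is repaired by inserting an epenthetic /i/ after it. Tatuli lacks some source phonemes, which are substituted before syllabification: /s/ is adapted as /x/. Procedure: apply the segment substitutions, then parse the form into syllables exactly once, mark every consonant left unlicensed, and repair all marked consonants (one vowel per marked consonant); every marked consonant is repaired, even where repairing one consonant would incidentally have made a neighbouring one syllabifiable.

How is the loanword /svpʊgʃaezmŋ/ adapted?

xivpʊgʃaezmiŋi

Substitution: /s/ → /x/, giving /xvpʊgʃaezmŋ/.
The consonants /x/, /m/, /ŋ/ cannot be parsed into a legal (C)(C)V(C) syllable (at most one coda consonant is licensed; onsets may contain at most 2 consonants).
Each unlicensed consonant becomes the onset of a new syllable: /x/ → /xi/, /m/ → /mi/, /ŋ/ → /ŋi/.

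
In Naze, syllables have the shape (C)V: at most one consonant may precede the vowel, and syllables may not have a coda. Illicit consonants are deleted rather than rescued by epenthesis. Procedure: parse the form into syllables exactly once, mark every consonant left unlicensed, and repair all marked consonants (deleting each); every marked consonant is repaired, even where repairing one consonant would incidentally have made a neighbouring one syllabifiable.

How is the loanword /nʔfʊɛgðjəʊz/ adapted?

The consonants /n/, /ʔ/, /g/, /ð/, /z/ cannot be parsed into a legal (C)V syllable (no codas are permitted; onsets are limited to one consonant).
Each unlicensed consonant is deleted: /n/, /ʔ/, /g/, /ð/, /z/.

fʊɛjəʊ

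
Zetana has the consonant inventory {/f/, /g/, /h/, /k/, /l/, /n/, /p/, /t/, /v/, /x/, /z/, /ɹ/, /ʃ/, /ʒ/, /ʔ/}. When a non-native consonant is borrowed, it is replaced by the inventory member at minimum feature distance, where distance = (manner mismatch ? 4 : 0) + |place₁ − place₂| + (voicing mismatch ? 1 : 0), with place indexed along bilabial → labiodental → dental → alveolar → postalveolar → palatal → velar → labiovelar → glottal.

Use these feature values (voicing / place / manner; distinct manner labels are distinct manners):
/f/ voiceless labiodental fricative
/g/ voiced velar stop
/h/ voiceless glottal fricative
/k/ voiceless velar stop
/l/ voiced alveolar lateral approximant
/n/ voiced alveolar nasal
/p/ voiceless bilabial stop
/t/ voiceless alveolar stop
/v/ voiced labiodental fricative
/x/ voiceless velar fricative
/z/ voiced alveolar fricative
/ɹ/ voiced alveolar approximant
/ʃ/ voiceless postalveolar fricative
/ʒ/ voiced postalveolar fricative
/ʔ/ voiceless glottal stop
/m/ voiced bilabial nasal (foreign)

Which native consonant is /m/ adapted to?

/n/ is closest: same manner (nasal), place distance 3 (bilabial→alveolar), same voicing; total 3. Next closest is /p/ at distance 5.

n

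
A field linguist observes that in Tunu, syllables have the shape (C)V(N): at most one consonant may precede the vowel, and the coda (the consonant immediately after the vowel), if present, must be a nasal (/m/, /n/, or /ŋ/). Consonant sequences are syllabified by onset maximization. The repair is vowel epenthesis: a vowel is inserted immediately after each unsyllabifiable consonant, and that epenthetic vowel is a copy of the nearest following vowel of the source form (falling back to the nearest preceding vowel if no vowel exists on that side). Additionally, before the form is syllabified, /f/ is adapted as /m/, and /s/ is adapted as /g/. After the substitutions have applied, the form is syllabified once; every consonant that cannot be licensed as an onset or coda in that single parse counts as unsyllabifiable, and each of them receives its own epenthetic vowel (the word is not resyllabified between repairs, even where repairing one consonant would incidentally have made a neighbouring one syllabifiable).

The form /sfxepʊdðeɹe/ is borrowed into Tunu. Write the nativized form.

Substitution: /s/ → /g/, /f/ → /m/, giving /gmxepʊdðeɹe/.
Syllabifying with onset maximization leaves /g/, /m/, /d/ stranded (only a nasal (/m/, /n/, or /ŋ/) is licensed in coda position; onsets are limited to one consonant).
Epenthesis after each stranded consonant: /g/ → /ge/, /m/ → /me/, /d/ → /de/.

gemexepʊdeðeɹe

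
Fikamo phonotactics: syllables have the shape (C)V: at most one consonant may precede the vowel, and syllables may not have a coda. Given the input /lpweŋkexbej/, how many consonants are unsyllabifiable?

The consonants /l/, /p/, /ŋ/, /x/, /j/ cannot be parsed into a legal (C)V syllable (no codas are permitted; onsets are limited to one consonant).

5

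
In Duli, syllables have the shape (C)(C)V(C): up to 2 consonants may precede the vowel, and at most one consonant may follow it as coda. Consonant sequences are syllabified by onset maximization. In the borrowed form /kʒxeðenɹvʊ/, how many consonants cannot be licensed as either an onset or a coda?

The consonants /k/ cannot be parsed into a legal (C)(C)V(C) syllable (at most one coda consonant is licensed; onsets may contain at most 2 consonants).

1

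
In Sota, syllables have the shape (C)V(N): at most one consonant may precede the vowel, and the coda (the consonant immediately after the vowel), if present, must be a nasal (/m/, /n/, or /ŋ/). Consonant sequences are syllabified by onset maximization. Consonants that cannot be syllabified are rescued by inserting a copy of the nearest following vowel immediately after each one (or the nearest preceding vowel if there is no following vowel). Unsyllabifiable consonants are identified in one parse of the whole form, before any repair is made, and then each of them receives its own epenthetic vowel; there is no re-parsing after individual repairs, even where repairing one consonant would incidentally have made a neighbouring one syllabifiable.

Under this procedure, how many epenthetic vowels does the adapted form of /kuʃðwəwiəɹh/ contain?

The unsyllabifiable consonants are /ʃ/, /ð/, /ɹ/, /h/; each receives one epenthetic vowel.

4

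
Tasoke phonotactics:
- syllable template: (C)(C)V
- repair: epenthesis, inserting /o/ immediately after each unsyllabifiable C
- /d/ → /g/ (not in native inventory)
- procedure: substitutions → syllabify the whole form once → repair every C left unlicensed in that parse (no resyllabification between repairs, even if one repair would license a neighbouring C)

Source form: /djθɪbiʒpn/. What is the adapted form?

gojθɪbiʒopono

Substitution: /d/ → /g/, giving /gjθɪbiʒpn/.
The consonants /g/, /ʒ/, /p/, /n/ cannot be parsed into a legal (C)(C)V syllable (no codas are permitted; onsets may contain at most 2 consonants).
Each unlicensed consonant becomes the onset of a new syllable: /g/ → /go/, /ʒ/ → /ʒo/, /p/ → /po/, /n/ → /no/.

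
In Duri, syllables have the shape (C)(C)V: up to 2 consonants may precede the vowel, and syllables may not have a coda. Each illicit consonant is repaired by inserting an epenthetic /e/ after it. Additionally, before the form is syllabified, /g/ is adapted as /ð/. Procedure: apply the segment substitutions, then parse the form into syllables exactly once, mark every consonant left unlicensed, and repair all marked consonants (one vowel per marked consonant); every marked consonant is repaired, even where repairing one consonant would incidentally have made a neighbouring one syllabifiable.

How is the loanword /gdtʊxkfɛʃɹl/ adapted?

Substitution: /g/ → /ð/, giving /ðdtʊxkfɛʃɹl/.
Syllabifying with onset maximization leaves /ð/, /x/, /ʃ/, /ɹ/, /l/ stranded (no codas are permitted; onsets may contain at most 2 consonants).
Each unlicensed consonant becomes the onset of a new syllable: /ð/ → /ðe/, /x/ → /xe/, /ʃ/ → /ʃe/, /ɹ/ → /ɹe/, /l/ → /le/.

ðedtʊxekfɛʃeɹele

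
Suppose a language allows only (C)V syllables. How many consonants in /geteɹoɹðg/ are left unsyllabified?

The consonants /ɹ/, /ð/, /g/ cannot be parsed into a legal (C)V syllable (no codas are permitted; onsets are limited to one consonant).

3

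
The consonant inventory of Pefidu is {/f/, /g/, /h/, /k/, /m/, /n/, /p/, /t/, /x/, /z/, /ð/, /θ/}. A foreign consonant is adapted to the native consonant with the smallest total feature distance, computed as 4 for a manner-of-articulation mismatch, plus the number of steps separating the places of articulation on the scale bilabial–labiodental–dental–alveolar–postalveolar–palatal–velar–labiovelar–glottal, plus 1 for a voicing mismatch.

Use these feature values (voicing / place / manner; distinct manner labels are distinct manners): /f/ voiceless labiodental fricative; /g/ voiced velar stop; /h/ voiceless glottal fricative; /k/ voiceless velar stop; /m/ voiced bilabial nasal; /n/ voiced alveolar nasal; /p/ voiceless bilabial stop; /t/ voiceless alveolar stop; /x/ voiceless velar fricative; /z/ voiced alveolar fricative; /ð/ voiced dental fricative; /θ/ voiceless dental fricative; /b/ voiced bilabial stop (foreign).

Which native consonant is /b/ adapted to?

p

/p/ is closest: same manner (stop), place distance 0 (bilabial→bilabial), voicing differs (+1); total 1. Next closest is /m/ at distance 4.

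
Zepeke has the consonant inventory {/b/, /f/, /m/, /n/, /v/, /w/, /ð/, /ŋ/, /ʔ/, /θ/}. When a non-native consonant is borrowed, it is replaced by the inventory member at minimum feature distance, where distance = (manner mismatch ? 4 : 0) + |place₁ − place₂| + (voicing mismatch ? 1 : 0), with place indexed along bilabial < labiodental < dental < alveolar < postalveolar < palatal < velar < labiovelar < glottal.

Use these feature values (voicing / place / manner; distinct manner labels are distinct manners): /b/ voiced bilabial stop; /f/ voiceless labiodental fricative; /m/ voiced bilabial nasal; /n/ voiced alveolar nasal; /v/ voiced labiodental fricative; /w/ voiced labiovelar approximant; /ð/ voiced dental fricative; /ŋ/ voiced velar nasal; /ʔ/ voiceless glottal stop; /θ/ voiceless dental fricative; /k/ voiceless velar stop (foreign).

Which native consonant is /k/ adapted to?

/ʔ/ is closest: same manner (stop), place distance 2 (velar→glottal), same voicing; total 2. Next closest is /ŋ/ at distance 5.

ʔ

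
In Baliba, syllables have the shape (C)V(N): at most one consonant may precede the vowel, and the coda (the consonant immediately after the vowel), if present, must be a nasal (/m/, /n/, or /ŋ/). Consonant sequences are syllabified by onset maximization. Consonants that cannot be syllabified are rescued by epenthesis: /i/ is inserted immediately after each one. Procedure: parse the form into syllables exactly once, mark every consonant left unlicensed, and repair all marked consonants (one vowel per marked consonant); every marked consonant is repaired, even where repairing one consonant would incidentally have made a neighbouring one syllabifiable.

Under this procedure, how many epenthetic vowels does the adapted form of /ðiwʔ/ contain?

The unsyllabifiable consonants are /w/, /ʔ/; each receives one epenthetic vowel.

2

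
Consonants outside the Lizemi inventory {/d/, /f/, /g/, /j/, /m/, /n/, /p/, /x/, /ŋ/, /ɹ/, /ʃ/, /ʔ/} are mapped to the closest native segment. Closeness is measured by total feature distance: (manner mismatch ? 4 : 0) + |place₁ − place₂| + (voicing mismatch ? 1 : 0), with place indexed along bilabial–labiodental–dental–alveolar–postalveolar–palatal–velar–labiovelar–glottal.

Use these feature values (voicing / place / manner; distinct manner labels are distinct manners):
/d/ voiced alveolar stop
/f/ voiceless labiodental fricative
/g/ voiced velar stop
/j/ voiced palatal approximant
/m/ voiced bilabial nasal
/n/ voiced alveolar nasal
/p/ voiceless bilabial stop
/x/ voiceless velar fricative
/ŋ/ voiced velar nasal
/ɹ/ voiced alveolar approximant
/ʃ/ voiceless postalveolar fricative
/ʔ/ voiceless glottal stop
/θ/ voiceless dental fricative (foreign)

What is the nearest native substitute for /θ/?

f

/f/ is closest: same manner (fricative), place distance 1 (dental→labiodental), same voicing; total 1. Next closest is /ʃ/ at distance 2.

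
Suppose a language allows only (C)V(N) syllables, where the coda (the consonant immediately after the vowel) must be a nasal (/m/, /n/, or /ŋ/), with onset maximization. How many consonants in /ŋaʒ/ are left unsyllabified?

1

Syllabifying with onset maximization leaves /ʒ/ stranded (only a nasal (/m/, /n/, or /ŋ/) is licensed in coda position; onsets are limited to one consonant).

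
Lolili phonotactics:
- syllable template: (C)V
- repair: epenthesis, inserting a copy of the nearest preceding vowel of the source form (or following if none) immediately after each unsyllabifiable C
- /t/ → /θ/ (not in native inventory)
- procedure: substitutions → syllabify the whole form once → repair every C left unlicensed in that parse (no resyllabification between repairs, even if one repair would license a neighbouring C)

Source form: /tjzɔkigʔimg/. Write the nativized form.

Substitution: /t/ → /θ/, giving /θjzɔkigʔimg/.
The consonants /θ/, /j/, /g/, /m/, /g/ cannot be parsed into a legal (C)V syllable (no codas are permitted; onsets are limited to one consonant).
Inserting the epenthetic vowel yields /θ/ → /θɔ/, /j/ → /jɔ/, /g/ → /gi/, /m/ → /mi/, /g/ → /gi/.

θɔjɔzɔkigiʔimigi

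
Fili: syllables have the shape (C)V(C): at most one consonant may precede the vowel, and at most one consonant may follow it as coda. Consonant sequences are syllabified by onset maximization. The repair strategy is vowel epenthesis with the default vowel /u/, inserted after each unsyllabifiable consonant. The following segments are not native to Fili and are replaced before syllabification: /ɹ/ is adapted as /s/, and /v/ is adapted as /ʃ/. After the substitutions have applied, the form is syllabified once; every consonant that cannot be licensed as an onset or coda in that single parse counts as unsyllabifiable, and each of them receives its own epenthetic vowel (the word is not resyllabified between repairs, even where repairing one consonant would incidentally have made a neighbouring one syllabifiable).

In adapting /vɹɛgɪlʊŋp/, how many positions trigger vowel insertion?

After substitution the input is /ʃsɛgɪlʊŋp/.
The unsyllabifiable consonants are /ʃ/, /p/; each receives one epenthetic vowel.

2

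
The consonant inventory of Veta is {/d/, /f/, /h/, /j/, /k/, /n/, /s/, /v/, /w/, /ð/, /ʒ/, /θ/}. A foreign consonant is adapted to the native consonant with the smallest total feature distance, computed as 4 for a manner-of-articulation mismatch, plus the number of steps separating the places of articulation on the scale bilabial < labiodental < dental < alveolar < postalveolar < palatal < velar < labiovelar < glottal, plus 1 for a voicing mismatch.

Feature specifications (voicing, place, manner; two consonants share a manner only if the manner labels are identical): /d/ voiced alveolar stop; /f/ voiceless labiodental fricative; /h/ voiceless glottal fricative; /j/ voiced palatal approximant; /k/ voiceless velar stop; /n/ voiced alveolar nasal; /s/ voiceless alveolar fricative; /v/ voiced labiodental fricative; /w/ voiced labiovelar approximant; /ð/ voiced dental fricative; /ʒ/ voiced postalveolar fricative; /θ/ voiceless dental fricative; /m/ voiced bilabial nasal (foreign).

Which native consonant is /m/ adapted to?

n

/n/ is closest: same manner (nasal), place distance 3 (bilabial→alveolar), same voicing; total 3. Next closest is /v/ at distance 5.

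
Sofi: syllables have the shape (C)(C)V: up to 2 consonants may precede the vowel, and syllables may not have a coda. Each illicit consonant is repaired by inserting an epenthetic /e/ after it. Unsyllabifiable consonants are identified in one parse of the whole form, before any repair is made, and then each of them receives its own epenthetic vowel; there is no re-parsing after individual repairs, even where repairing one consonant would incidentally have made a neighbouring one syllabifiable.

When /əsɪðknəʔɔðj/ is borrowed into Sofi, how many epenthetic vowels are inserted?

3

The unsyllabifiable consonants are /ð/, /ð/, /j/; each receives one epenthetic vowel.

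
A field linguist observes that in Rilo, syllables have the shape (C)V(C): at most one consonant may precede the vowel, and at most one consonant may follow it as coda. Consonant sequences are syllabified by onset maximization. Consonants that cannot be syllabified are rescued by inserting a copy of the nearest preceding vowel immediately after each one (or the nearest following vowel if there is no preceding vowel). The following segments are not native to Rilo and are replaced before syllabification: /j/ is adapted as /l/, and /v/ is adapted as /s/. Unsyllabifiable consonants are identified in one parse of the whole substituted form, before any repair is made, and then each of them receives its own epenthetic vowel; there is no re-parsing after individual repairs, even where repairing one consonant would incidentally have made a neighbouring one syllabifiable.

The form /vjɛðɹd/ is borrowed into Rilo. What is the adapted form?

Substitution: /v/ → /s/, /j/ → /l/, giving /slɛðɹd/.
The consonants /s/, /ɹ/, /d/ cannot be parsed into a legal (C)V(C) syllable (at most one coda consonant is licensed; onsets are limited to one consonant).
Each unlicensed consonant becomes the onset of a new syllable: /s/ → /sɛ/, /ɹ/ → /ɹɛ/, /d/ → /dɛ/.

sɛlɛðɹɛdɛ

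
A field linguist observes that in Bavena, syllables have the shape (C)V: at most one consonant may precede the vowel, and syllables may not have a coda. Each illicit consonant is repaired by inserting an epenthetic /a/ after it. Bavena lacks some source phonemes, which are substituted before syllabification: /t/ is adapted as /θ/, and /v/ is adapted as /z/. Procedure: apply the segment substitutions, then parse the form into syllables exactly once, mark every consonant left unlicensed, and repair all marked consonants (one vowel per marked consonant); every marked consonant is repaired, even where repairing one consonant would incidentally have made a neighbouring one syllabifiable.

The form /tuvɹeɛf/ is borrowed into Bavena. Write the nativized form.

θuzaɹeɛfa

Substitution: /t/ → /θ/, /v/ → /z/, giving /θuzɹeɛf/.
The consonants /z/, /f/ cannot be parsed into a legal (C)V syllable (no codas are permitted; onsets are limited to one consonant).
Each unlicensed consonant becomes the onset of a new syllable: /z/ → /za/, /f/ → /fa/.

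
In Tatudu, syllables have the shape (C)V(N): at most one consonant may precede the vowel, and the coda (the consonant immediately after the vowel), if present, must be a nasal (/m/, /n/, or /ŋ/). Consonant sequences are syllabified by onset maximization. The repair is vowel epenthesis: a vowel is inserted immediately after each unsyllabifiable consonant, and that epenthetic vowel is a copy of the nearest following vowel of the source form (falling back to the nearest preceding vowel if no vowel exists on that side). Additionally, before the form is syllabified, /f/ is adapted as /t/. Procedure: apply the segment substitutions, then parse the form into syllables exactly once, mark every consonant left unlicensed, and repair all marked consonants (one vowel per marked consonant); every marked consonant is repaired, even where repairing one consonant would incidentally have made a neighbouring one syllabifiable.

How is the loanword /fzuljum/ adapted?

Substitution: /f/ → /t/, giving /tzuljum/.
Syllabifying with onset maximization leaves /t/, /l/ stranded (only a nasal (/m/, /n/, or /ŋ/) is licensed in coda position; onsets are limited to one consonant).
Epenthesis after each stranded consonant: /t/ → /tu/, /l/ → /lu/.

tuzulujum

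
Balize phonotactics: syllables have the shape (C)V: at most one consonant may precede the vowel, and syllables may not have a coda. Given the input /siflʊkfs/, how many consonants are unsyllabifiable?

Syllabifying with onset maximization leaves /f/, /k/, /f/, /s/ stranded (no codas are permitted; onsets are limited to one consonant).

4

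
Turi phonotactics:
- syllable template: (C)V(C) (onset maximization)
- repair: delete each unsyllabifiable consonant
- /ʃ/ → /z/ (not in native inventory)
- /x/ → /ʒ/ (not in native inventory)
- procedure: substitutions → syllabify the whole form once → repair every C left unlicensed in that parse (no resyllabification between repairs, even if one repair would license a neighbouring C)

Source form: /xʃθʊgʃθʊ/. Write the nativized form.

Substitution: /x/ → /ʒ/, /ʃ/ → /z/, giving /ʒzθʊgzθʊ/.
The consonants /ʒ/, /z/, /z/ cannot be parsed into a legal (C)V(C) syllable (at most one coda consonant is licensed; onsets are limited to one consonant).
Deletion applies to /ʒ/, /z/, /z/.

θʊgθʊ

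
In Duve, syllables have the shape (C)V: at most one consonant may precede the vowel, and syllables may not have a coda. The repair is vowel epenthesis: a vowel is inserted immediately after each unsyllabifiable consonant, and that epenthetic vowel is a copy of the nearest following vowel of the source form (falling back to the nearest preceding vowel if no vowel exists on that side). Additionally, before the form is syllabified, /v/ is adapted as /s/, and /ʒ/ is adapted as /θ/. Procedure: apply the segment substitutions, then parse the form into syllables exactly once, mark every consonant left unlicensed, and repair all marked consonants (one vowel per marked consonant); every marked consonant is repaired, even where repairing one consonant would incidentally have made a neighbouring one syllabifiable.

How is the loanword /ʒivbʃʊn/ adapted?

Substitution: /ʒ/ → /θ/, /v/ → /s/, giving /θisbʃʊn/.
The consonants /s/, /b/, /n/ cannot be parsed into a legal (C)V syllable (no codas are permitted; onsets are limited to one consonant).
Epenthesis after each stranded consonant: /s/ → /sʊ/, /b/ → /bʊ/, /n/ → /nʊ/.

θisʊbʊʃʊnʊ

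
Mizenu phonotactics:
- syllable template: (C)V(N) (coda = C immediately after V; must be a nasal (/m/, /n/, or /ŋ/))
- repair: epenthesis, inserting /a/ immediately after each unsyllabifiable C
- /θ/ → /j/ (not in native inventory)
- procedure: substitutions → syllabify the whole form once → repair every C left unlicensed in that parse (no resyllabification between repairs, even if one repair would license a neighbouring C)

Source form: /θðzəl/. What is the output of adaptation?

Substitution: /θ/ → /j/, giving /jðzəl/.
Under (C)V(N), the unsyllabifiable consonants are /j/, /ð/, /l/ (only a nasal (/m/, /n/, or /ŋ/) is licensed in coda position; onsets are limited to one consonant).
Inserting the epenthetic vowel yields /j/ → /ja/, /ð/ → /ða/, /l/ → /la/.

jaðazəla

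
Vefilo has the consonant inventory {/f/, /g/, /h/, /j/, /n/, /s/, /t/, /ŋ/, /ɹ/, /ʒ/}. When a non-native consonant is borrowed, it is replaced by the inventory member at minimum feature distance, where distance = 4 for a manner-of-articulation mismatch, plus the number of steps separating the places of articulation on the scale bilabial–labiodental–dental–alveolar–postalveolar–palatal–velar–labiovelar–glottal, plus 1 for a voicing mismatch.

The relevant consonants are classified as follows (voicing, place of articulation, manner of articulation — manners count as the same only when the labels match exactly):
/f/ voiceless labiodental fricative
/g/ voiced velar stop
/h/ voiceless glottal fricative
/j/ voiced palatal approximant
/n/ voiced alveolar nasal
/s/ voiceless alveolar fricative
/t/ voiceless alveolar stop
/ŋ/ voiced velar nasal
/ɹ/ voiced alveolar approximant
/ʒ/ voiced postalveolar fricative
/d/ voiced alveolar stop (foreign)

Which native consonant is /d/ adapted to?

t

/t/ is closest: same manner (stop), place distance 0 (alveolar→alveolar), voicing differs (+1); total 1. Next closest is /g/ at distance 3.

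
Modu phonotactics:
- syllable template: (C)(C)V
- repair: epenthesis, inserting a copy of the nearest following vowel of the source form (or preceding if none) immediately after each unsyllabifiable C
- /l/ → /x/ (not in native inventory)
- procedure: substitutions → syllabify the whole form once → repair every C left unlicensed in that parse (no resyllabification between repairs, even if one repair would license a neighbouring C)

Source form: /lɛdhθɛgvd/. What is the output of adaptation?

Substitution: /l/ → /x/, giving /xɛdhθɛgvd/.
The consonants /d/, /g/, /v/, /d/ cannot be parsed into a legal (C)(C)V syllable (no codas are permitted; onsets may contain at most 2 consonants).
Epenthesis after each stranded consonant: /d/ → /dɛ/, /g/ → /gɛ/, /v/ → /vɛ/, /d/ → /dɛ/.

xɛdɛhθɛgɛvɛdɛ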